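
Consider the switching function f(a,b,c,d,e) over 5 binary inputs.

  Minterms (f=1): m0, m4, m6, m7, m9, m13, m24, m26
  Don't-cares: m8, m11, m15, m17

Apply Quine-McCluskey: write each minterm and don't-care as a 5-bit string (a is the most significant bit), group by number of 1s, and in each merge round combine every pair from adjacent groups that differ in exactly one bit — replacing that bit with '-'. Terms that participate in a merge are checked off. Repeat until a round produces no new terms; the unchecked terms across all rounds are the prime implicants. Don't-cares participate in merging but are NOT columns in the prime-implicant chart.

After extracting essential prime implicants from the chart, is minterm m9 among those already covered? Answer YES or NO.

size-2^0 implicants → 00000(✓)  00100(✓)  00110(✓)  00111(✓)  01000(✓)  01001(✓)  01011(✓)  01101(✓)  01111(✓)  10001  11000(✓)  11010(✓)
size-2^1 implicants → -1000  0-000  0-111  00-00  001-0  0011-  01-01(✓)  01-11(✓)  010-1(✓)  0100-  011-1(✓)  110-0
size-2^2 implicants → 01--1
Unchecked terms (primes): -1000, 0-000, 0-111, 00-00, 001-0, 0011-, 01--1, 0100-, 10001, 110-0
Minterm coverage:
  m0 ⊆ 0-000,00-00
  m4 ⊆ 00-00,001-0
  m6 ⊆ 001-0,0011-
  m7 ⊆ 0-111,0011-
  m9 ⊆ 01--1,0100-
  m13 ⊆ 01--1 [E]
  m24 ⊆ -1000,110-0
  m26 ⊆ 110-0 [E]
E = {01--1, 110-0}

YES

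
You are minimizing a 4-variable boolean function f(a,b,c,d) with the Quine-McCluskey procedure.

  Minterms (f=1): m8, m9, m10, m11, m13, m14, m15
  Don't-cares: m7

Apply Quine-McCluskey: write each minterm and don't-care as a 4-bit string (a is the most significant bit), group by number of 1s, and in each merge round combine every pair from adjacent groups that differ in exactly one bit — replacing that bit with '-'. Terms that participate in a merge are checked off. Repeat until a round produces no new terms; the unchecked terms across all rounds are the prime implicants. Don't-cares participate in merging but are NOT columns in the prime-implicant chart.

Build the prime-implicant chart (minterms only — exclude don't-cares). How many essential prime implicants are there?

3

size-2^0 implicants → 0111(✓)  1000(✓)  1001(✓)  1010(✓)  1011(✓)  1101(✓)  1110(✓)  1111(✓)
size-2^1 implicants → -111  1-01(✓)  1-10(✓)  1-11(✓)  10-0(✓)  10-1(✓)  100-(✓)  101-(✓)  11-1(✓)  111-(✓)
size-2^2 implicants → 1--1  1-1-  10--
Unchecked terms (primes): -111, 1--1, 1-1-, 10--
Minterm coverage:
  m8 ⊆ 10-- [E]
  m9 ⊆ 1--1,10--
  m10 ⊆ 1-1-,10--
  m11 ⊆ 1--1,1-1-,10--
  m13 ⊆ 1--1 [E]
  m14 ⊆ 1-1- [E]
  m15 ⊆ -111,1--1,1-1-
E = {1--1, 1-1-, 10--}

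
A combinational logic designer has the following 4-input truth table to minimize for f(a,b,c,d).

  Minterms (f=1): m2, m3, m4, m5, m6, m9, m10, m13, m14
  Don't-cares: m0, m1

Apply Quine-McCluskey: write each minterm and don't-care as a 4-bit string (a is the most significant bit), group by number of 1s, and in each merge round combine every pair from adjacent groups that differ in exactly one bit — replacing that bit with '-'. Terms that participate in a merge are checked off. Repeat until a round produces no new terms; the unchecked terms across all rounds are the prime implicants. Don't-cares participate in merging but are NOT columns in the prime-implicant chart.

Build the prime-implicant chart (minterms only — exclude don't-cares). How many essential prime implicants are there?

size-2^0 implicants → 0000(✓)  0001(✓)  0010(✓)  0011(✓)  0100(✓)  0101(✓)  0110(✓)  1001(✓)  1010(✓)  1101(✓)  1110(✓)
size-2^1 implicants → -001(✓)  -010(✓)  -101(✓)  -110(✓)  0-00(✓)  0-01(✓)  0-10(✓)  00-0(✓)  00-1(✓)  000-(✓)  001-(✓)  01-0(✓)  010-(✓)  1-01(✓)  1-10(✓)
size-2^2 implicants → --01  --10  0--0  0-0-  00--
Unchecked terms (primes): --01, --10, 0--0, 0-0-, 00--
Minterm coverage:
  m2 ⊆ --10,0--0,00--
  m3 ⊆ 00-- [E]
  m4 ⊆ 0--0,0-0-
  m5 ⊆ --01,0-0-
  m6 ⊆ --10,0--0
  m9 ⊆ --01 [E]
  m10 ⊆ --10 [E]
  m13 ⊆ --01 [E]
  m14 ⊆ --10 [E]
E = {--01, --10, 00--}

3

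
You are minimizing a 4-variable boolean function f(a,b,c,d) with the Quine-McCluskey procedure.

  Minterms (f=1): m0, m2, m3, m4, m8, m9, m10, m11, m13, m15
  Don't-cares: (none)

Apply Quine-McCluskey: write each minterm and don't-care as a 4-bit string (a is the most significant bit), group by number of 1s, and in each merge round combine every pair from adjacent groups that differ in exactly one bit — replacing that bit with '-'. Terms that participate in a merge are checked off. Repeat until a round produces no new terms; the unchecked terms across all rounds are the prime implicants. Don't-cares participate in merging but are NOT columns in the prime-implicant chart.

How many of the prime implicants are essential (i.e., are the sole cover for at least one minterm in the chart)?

[col 0] 0000*, 0010*, 0011*, 0100*, 1000*, 1001*, 1010*, 1011*, 1101*, 1111*
[col 1] -000*, -010*, -011*, 0-00, 00-0*, 001-*, 1-01*, 1-11*, 10-0*, 10-1*, 100-*, 101-*, 11-1*
[col 2] -0-0, -01-, 1--1, 10--
Prime implicants: -0-0, -01-, 0-00, 1--1, 10--
PI chart (minterm → PIs covering it):
  0 | -0-0,0-00
  2 | -0-0,-01-
  3 | -01-  (sole → essential)
  4 | 0-00  (sole → essential)
  8 | -0-0,10--
  9 | 1--1,10--
  10 | -0-0,-01-,10--
  11 | -01-,1--1,10--
  13 | 1--1  (sole → essential)
  15 | 1--1  (sole → essential)
Essential prime implicants: -01-, 0-00, 1--1

3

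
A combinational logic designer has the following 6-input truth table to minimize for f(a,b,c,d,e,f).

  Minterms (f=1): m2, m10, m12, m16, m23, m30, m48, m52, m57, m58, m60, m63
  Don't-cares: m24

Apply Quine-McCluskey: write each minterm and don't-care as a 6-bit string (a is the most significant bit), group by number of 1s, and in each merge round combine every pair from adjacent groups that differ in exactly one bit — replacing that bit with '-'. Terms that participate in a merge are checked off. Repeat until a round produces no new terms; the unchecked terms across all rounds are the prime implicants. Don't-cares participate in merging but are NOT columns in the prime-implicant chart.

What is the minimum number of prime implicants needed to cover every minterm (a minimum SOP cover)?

Round 0: 000010✓ 001010✓ 001100 010000✓ 010111 011000✓ 011110 110000✓ 110100✓ 111001 111010 111100✓ 111111
Round 1: -10000 00-010 01-000 11-100 110-00
PIs = {-10000, 00-010, 001100, 01-000, 010111, 011110, 11-100, 110-00, 111001, 111010, 111111}
Coverage chart:
  m2: 00-010 ←essential
  m10: 00-010 ←essential
  m12: 001100 ←essential
  m16: -10000,01-000
  m23: 010111 ←essential
  m30: 011110 ←essential
  m48: -10000,110-00
  m52: 11-100,110-00
  m57: 111001 ←essential
  m58: 111010 ←essential
  m60: 11-100 ←essential
  m63: 111111 ←essential
Essential: 00-010, 001100, 010111, 011110, 11-100, 111001, 111010, 111111
Petrick residual → -10000
Min cover (9 terms): bc'd'e'f' + a'b'd'ef' + a'b'cde'f' + a'bc'def + a'bcdef' + abde'f' + abcd'e'f + abcd'ef' + abcdef

9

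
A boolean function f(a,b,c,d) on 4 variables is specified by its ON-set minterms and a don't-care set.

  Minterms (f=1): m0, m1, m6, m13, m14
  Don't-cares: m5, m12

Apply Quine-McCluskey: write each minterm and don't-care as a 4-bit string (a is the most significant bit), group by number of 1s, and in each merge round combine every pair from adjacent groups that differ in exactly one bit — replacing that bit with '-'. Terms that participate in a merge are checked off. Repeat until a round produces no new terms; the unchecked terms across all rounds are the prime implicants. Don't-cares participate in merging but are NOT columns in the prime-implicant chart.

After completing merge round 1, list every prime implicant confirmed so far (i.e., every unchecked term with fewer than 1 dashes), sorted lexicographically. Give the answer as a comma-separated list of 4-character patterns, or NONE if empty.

Round 0: 0000✓ 0001✓ 0101✓ 0110✓ 1100✓ 1101✓ 1110✓
Round 1: -101 -110 0-01 000- 11-0 110-
PIs = {-101, -110, 0-01, 000-, 11-0, 110-}

NONE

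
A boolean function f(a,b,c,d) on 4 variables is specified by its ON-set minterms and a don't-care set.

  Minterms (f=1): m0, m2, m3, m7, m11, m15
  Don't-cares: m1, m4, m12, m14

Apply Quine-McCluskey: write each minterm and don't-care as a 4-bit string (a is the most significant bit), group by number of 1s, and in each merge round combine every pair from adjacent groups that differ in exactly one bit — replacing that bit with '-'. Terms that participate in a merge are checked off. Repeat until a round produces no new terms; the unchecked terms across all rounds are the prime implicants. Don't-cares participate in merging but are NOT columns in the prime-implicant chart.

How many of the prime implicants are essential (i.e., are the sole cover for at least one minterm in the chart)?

size-2^0 implicants → 0000(✓)  0001(✓)  0010(✓)  0011(✓)  0100(✓)  0111(✓)  1011(✓)  1100(✓)  1110(✓)  1111(✓)
size-2^1 implicants → -011(✓)  -100  -111(✓)  0-00  0-11(✓)  00-0(✓)  00-1(✓)  000-(✓)  001-(✓)  1-11(✓)  11-0  111-
size-2^2 implicants → --11  00--
Unchecked terms (primes): --11, -100, 0-00, 00--, 11-0, 111-
Minterm coverage:
  m0 ⊆ 0-00,00--
  m2 ⊆ 00-- [E]
  m3 ⊆ --11,00--
  m7 ⊆ --11 [E]
  m11 ⊆ --11 [E]
  m15 ⊆ --11,111-
E = {--11, 00--}

2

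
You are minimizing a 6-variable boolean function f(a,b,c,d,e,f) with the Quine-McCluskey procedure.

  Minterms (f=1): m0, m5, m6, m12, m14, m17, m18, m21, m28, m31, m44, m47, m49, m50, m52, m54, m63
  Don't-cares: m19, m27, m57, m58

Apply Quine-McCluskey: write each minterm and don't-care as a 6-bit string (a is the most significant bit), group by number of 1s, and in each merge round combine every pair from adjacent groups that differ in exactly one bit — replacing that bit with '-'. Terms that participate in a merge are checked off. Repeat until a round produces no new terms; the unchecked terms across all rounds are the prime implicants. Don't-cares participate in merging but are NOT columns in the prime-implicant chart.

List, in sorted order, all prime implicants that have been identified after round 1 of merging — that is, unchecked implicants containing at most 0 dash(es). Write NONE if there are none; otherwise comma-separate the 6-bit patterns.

000000

[col 0] 000000, 000101*, 000110*, 001100*, 001110*, 010001*, 010010*, 010011*, 010101*, 011011*, 011100*, 011111*, 101100*, 101111*, 110001*, 110010*, 110100*, 110110*, 111001*, 111010*, 111111*
[col 1] -01100, -10001, -10010, -11111, 0-0101, 0-1100, 00-110, 0011-0, 01-011, 010-01, 0100-1, 01001-, 011-11, 1-1111, 11-001, 11-010, 110-10, 1101-0
Prime implicants: -01100, -10001, -10010, -11111, 0-0101, 0-1100, 00-110, 000000, 0011-0, 01-011, 010-01, 0100-1, 01001-, 011-11, 1-1111, 11-001, 11-010, 110-10, 1101-0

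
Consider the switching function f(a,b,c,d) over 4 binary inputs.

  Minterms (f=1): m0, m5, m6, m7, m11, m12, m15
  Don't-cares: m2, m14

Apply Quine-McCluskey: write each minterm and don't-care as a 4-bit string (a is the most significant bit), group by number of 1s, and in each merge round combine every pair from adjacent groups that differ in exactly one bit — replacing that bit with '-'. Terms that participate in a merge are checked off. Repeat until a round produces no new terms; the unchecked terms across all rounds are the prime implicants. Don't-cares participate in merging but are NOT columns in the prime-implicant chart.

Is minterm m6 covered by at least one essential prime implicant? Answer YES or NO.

NO

Round 0: 0000✓ 0010✓ 0101✓ 0110✓ 0111✓ 1011✓ 1100✓ 1110✓ 1111✓
Round 1: -110✓ -111✓ 0-10 00-0 01-1 011-✓ 1-11 11-0 111-✓
Round 2: -11-
PIs = {-11-, 0-10, 00-0, 01-1, 1-11, 11-0}
Coverage chart:
  m0: 00-0 ←essential
  m5: 01-1 ←essential
  m6: -11-,0-10
  m7: -11-,01-1
  m11: 1-11 ←essential
  m12: 11-0 ←essential
  m15: -11-,1-11
Essential: 00-0, 01-1, 1-11, 11-0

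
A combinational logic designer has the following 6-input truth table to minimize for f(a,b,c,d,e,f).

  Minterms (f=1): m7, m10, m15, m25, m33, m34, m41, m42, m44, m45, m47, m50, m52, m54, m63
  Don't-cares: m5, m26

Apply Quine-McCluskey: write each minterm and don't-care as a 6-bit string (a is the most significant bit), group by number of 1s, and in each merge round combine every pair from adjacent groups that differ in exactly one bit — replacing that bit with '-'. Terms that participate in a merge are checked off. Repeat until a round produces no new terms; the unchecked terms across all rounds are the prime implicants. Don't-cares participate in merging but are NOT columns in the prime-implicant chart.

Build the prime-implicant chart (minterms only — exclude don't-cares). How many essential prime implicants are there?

[col 0] 000101*, 000111*, 001010*, 001111*, 011001, 011010*, 100001*, 100010*, 101001*, 101010*, 101100*, 101101*, 101111*, 110010*, 110100*, 110110*, 111111*
[col 1] -01010, -01111, 0-1010, 00-111, 0001-1, 1-0010, 1-1111, 10-001, 10-010, 101-01, 1011-1, 10110-, 110-10, 1101-0
Prime implicants: -01010, -01111, 0-1010, 00-111, 0001-1, 011001, 1-0010, 1-1111, 10-001, 10-010, 101-01, 1011-1, 10110-, 110-10, 1101-0
PI chart (minterm → PIs covering it):
  7 | 00-111,0001-1
  10 | -01010,0-1010
  15 | -01111,00-111
  25 | 011001  (sole → essential)
  33 | 10-001  (sole → essential)
  34 | 1-0010,10-010
  41 | 10-001,101-01
  42 | -01010,10-010
  44 | 10110-  (sole → essential)
  45 | 101-01,1011-1,10110-
  47 | -01111,1-1111,1011-1
  50 | 1-0010,110-10
  52 | 1101-0  (sole → essential)
  54 | 110-10,1101-0
  63 | 1-1111  (sole → essential)
Essential prime implicants: 011001, 1-1111, 10-001, 10110-, 1101-0

5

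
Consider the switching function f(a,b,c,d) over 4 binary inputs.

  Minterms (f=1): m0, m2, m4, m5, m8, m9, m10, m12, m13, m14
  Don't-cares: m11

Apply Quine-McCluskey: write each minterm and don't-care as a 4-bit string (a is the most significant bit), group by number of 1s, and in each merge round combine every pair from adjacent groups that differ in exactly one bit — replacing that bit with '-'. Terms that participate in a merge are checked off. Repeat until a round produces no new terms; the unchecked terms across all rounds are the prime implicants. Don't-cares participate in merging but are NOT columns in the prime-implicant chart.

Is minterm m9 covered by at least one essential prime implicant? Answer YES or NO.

NO

[col 0] 0000*, 0010*, 0100*, 0101*, 1000*, 1001*, 1010*, 1011*, 1100*, 1101*, 1110*
[col 1] -000*, -010*, -100*, -101*, 0-00*, 00-0*, 010-*, 1-00*, 1-01*, 1-10*, 10-0*, 10-1*, 100-*, 101-*, 11-0*, 110-*
[col 2] --00, -0-0, -10-, 1--0, 1-0-, 10--
Prime implicants: --00, -0-0, -10-, 1--0, 1-0-, 10--
PI chart (minterm → PIs covering it):
  0 | --00,-0-0
  2 | -0-0  (sole → essential)
  4 | --00,-10-
  5 | -10-  (sole → essential)
  8 | --00,-0-0,1--0,1-0-,10--
  9 | 1-0-,10--
  10 | -0-0,1--0,10--
  12 | --00,-10-,1--0,1-0-
  13 | -10-,1-0-
  14 | 1--0  (sole → essential)
Essential prime implicants: -0-0, -10-, 1--0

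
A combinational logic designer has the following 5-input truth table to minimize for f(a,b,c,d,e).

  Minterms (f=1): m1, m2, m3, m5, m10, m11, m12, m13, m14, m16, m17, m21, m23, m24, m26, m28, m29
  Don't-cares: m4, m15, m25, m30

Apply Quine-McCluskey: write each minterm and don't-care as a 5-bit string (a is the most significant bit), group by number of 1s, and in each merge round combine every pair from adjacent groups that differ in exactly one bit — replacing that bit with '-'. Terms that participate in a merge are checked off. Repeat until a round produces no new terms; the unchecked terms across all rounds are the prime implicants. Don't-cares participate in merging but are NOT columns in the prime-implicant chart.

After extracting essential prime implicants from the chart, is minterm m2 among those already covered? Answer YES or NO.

size-2^0 implicants → 00001(✓)  00010(✓)  00011(✓)  00100(✓)  00101(✓)  01010(✓)  01011(✓)  01100(✓)  01101(✓)  01110(✓)  01111(✓)  10000(✓)  10001(✓)  10101(✓)  10111(✓)  11000(✓)  11001(✓)  11010(✓)  11100(✓)  11101(✓)  11110(✓)
size-2^1 implicants → -0001(✓)  -0101(✓)  -1010(✓)  -1100(✓)  -1101(✓)  -1110(✓)  0-010(✓)  0-011(✓)  0-100(✓)  0-101(✓)  00-01(✓)  000-1  0001-(✓)  0010-(✓)  01-10(✓)  01-11(✓)  0101-(✓)  011-0(✓)  011-1(✓)  0110-(✓)  0111-(✓)  1-000(✓)  1-001(✓)  1-101(✓)  10-01(✓)  1000-(✓)  101-1  11-00(✓)  11-01(✓)  11-10(✓)  110-0(✓)  1100-(✓)  111-0(✓)  1110-(✓)
size-2^2 implicants → --101  -0-01  -1-10  -11-0  -110-  0-01-  0-10-  01-1-  011--  1--01  1-00-  11--0  11-0-
Unchecked terms (primes): --101, -0-01, -1-10, -11-0, -110-, 0-01-, 0-10-, 000-1, 01-1-, 011--, 1--01, 1-00-, 101-1, 11--0, 11-0-
Minterm coverage:
  m1 ⊆ -0-01,000-1
  m2 ⊆ 0-01- [E]
  m3 ⊆ 0-01-,000-1
  m5 ⊆ --101,-0-01,0-10-
  m10 ⊆ -1-10,0-01-,01-1-
  m11 ⊆ 0-01-,01-1-
  m12 ⊆ -11-0,-110-,0-10-,011--
  m13 ⊆ --101,-110-,0-10-,011--
  m14 ⊆ -1-10,-11-0,01-1-,011--
  m16 ⊆ 1-00- [E]
  m17 ⊆ -0-01,1--01,1-00-
  m21 ⊆ --101,-0-01,1--01,101-1
  m23 ⊆ 101-1 [E]
  m24 ⊆ 1-00-,11--0,11-0-
  m26 ⊆ -1-10,11--0
  m28 ⊆ -11-0,-110-,11--0,11-0-
  m29 ⊆ --101,-110-,1--01,11-0-
E = {0-01-, 1-00-, 101-1}

YES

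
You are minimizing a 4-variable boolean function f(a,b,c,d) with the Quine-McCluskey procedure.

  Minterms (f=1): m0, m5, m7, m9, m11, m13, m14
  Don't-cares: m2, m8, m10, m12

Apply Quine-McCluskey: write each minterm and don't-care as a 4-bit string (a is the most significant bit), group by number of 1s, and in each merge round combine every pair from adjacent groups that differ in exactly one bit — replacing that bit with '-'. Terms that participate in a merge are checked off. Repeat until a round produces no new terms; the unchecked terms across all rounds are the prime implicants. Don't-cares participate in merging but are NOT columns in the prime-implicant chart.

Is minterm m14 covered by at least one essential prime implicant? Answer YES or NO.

[col 0] 0000*, 0010*, 0101*, 0111*, 1000*, 1001*, 1010*, 1011*, 1100*, 1101*, 1110*
[col 1] -000*, -010*, -101, 00-0*, 01-1, 1-00*, 1-01*, 1-10*, 10-0*, 10-1*, 100-*, 101-*, 11-0*, 110-*
[col 2] -0-0, 1--0, 1-0-, 10--
Prime implicants: -0-0, -101, 01-1, 1--0, 1-0-, 10--
PI chart (minterm → PIs covering it):
  0 | -0-0  (sole → essential)
  5 | -101,01-1
  7 | 01-1  (sole → essential)
  9 | 1-0-,10--
  11 | 10--  (sole → essential)
  13 | -101,1-0-
  14 | 1--0  (sole → essential)
Essential prime implicants: -0-0, 01-1, 1--0, 10--

YES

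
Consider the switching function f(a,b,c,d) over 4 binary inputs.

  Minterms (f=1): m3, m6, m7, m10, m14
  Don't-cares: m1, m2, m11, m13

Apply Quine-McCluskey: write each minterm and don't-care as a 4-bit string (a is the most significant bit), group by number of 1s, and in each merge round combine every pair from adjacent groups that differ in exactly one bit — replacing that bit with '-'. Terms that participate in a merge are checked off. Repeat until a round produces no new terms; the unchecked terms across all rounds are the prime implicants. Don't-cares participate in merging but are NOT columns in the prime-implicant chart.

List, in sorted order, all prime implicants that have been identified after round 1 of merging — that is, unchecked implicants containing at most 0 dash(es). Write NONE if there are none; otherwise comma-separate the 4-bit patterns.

Round 0: 0001✓ 0010✓ 0011✓ 0110✓ 0111✓ 1010✓ 1011✓ 1101 1110✓
Round 1: -010✓ -011✓ -110✓ 0-10✓ 0-11✓ 00-1 001-✓ 011-✓ 1-10✓ 101-✓
Round 2: --10 -01- 0-1-
PIs = {--10, -01-, 0-1-, 00-1, 1101}

1101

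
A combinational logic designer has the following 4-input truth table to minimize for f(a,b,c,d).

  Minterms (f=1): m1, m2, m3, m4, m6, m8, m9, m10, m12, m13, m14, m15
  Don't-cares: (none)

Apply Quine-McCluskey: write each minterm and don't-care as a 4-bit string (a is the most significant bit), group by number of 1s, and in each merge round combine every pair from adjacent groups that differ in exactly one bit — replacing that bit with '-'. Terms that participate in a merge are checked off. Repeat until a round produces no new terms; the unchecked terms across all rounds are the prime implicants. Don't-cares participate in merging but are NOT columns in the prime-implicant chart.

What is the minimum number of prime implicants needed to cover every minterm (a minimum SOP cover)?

Round 0: 0001✓ 0010✓ 0011✓ 0100✓ 0110✓ 1000✓ 1001✓ 1010✓ 1100✓ 1101✓ 1110✓ 1111✓
Round 1: -001 -010✓ -100✓ -110✓ 0-10✓ 00-1 001- 01-0✓ 1-00✓ 1-01✓ 1-10✓ 10-0✓ 100-✓ 11-0✓ 11-1✓ 110-✓ 111-✓
Round 2: --10 -1-0 1--0 1-0- 11--
PIs = {--10, -001, -1-0, 00-1, 001-, 1--0, 1-0-, 11--}
Coverage chart:
  m1: -001,00-1
  m2: --10,001-
  m3: 00-1,001-
  m4: -1-0 ←essential
  m6: --10,-1-0
  m8: 1--0,1-0-
  m9: -001,1-0-
  m10: --10,1--0
  m12: -1-0,1--0,1-0-,11--
  m13: 1-0-,11--
  m14: --10,-1-0,1--0,11--
  m15: 11-- ←essential
Essential: -1-0, 11--
Petrick residual → --10, 00-1, 1-0-
Min cover (5 terms): cd' + bd' + a'b'd + ac' + ab

5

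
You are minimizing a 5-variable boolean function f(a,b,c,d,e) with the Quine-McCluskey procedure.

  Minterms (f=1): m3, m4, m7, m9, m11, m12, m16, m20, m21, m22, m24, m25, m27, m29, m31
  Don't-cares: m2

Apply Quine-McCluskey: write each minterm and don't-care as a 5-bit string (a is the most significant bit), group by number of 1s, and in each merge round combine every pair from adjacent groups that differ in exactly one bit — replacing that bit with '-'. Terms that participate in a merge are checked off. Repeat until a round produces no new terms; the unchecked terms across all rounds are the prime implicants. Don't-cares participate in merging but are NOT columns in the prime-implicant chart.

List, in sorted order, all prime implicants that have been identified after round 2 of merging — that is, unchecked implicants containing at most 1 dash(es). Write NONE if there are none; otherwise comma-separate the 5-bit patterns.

-0100, 0-011, 0-100, 00-11, 0001-, 1-000, 1-101, 10-00, 101-0, 1010-, 1100-

size-2^0 implicants → 00010(✓)  00011(✓)  00100(✓)  00111(✓)  01001(✓)  01011(✓)  01100(✓)  10000(✓)  10100(✓)  10101(✓)  10110(✓)  11000(✓)  11001(✓)  11011(✓)  11101(✓)  11111(✓)
size-2^1 implicants → -0100  -1001(✓)  -1011(✓)  0-011  0-100  00-11  0001-  010-1(✓)  1-000  1-101  10-00  101-0  1010-  11-01(✓)  11-11(✓)  110-1(✓)  1100-  111-1(✓)
size-2^2 implicants → -10-1  11--1
Unchecked terms (primes): -0100, -10-1, 0-011, 0-100, 00-11, 0001-, 1-000, 1-101, 10-00, 101-0, 1010-, 11--1, 1100-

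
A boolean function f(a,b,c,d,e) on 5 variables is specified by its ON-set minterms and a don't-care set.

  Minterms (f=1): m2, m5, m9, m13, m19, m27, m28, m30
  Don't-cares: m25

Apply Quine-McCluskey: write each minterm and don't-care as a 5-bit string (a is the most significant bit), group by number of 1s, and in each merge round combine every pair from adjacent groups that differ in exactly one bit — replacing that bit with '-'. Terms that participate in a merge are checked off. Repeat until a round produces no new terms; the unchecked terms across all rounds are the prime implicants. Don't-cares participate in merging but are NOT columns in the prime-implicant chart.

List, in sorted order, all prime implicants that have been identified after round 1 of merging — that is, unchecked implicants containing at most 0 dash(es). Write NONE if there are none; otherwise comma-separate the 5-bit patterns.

00010

Round 0: 00010 00101✓ 01001✓ 01101✓ 10011✓ 11001✓ 11011✓ 11100✓ 11110✓
Round 1: -1001 0-101 01-01 1-011 110-1 111-0
PIs = {-1001, 0-101, 00010, 01-01, 1-011, 110-1, 111-0}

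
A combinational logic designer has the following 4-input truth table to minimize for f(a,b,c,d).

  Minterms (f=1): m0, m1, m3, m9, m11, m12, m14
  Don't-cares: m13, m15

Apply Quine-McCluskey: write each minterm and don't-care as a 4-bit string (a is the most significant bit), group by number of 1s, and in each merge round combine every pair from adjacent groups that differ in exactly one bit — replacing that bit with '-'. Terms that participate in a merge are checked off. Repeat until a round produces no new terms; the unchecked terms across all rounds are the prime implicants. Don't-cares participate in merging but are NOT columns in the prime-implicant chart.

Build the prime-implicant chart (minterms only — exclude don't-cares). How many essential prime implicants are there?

3

[col 0] 0000*, 0001*, 0011*, 1001*, 1011*, 1100*, 1101*, 1110*, 1111*
[col 1] -001*, -011*, 00-1*, 000-, 1-01*, 1-11*, 10-1*, 11-0*, 11-1*, 110-*, 111-*
[col 2] -0-1, 1--1, 11--
Prime implicants: -0-1, 000-, 1--1, 11--
PI chart (minterm → PIs covering it):
  0 | 000-  (sole → essential)
  1 | -0-1,000-
  3 | -0-1  (sole → essential)
  9 | -0-1,1--1
  11 | -0-1,1--1
  12 | 11--  (sole → essential)
  14 | 11--  (sole → essential)
Essential prime implicants: -0-1, 000-, 11--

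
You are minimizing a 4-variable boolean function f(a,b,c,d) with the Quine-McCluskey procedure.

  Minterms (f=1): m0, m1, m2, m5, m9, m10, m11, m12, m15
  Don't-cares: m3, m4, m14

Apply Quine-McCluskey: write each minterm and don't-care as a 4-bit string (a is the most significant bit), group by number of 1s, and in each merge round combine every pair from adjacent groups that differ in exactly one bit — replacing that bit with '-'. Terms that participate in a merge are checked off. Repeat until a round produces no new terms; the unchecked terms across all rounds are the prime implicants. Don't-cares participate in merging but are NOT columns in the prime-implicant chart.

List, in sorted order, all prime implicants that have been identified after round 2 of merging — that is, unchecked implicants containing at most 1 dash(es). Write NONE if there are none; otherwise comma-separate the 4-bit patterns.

-100, 11-0

size-2^0 implicants → 0000(✓)  0001(✓)  0010(✓)  0011(✓)  0100(✓)  0101(✓)  1001(✓)  1010(✓)  1011(✓)  1100(✓)  1110(✓)  1111(✓)
size-2^1 implicants → -001(✓)  -010(✓)  -011(✓)  -100  0-00(✓)  0-01(✓)  00-0(✓)  00-1(✓)  000-(✓)  001-(✓)  010-(✓)  1-10(✓)  1-11(✓)  10-1(✓)  101-(✓)  11-0  111-(✓)
size-2^2 implicants → -0-1  -01-  0-0-  00--  1-1-
Unchecked terms (primes): -0-1, -01-, -100, 0-0-, 00--, 1-1-, 11-0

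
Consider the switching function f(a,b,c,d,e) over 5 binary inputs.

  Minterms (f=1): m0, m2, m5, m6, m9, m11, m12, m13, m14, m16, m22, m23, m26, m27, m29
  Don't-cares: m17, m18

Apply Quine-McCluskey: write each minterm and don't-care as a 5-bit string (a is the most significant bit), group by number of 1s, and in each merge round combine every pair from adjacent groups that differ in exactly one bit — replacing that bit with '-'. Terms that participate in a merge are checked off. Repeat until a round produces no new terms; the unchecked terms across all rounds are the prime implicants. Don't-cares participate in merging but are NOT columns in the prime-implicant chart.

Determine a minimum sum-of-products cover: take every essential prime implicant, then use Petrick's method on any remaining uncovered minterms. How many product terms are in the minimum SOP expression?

8

[col 0] 00000*, 00010*, 00101*, 00110*, 01001*, 01011*, 01100*, 01101*, 01110*, 10000*, 10001*, 10010*, 10110*, 10111*, 11010*, 11011*, 11101*
[col 1] -0000*, -0010*, -0110*, -1011, -1101, 0-101, 0-110, 00-10*, 000-0*, 01-01, 010-1, 011-0, 0110-, 1-010, 10-10*, 100-0*, 1000-, 1011-, 1101-
[col 2] -0-10, -00-0
Prime implicants: -0-10, -00-0, -1011, -1101, 0-101, 0-110, 01-01, 010-1, 011-0, 0110-, 1-010, 1000-, 1011-, 1101-
PI chart (minterm → PIs covering it):
  0 | -00-0  (sole → essential)
  2 | -0-10,-00-0
  5 | 0-101  (sole → essential)
  6 | -0-10,0-110
  9 | 01-01,010-1
  11 | -1011,010-1
  12 | 011-0,0110-
  13 | -1101,0-101,01-01,0110-
  14 | 0-110,011-0
  16 | -00-0,1000-
  22 | -0-10,1011-
  23 | 1011-  (sole → essential)
  26 | 1-010,1101-
  27 | -1011,1101-
  29 | -1101  (sole → essential)
Essential prime implicants: -00-0, -1101, 0-101, 1011-
Petrick residual → -0-10, 010-1, 011-0, 1101-
Minimum SOP uses 8 PIs: b'de' + b'c'e' + bcd'e + a'cd'e + a'bc'e + a'bce' + ab'cd + abc'd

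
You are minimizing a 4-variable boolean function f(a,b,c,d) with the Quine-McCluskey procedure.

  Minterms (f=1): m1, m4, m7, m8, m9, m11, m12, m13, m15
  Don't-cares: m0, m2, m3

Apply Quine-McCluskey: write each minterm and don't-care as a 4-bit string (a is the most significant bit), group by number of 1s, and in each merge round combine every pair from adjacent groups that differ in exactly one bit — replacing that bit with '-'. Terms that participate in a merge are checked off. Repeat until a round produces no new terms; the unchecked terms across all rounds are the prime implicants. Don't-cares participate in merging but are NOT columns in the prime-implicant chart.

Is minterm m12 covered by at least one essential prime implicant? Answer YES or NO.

size-2^0 implicants → 0000(✓)  0001(✓)  0010(✓)  0011(✓)  0100(✓)  0111(✓)  1000(✓)  1001(✓)  1011(✓)  1100(✓)  1101(✓)  1111(✓)
size-2^1 implicants → -000(✓)  -001(✓)  -011(✓)  -100(✓)  -111(✓)  0-00(✓)  0-11(✓)  00-0(✓)  00-1(✓)  000-(✓)  001-(✓)  1-00(✓)  1-01(✓)  1-11(✓)  10-1(✓)  100-(✓)  11-1(✓)  110-(✓)
size-2^2 implicants → --00  --11  -0-1  -00-  00--  1--1  1-0-
Unchecked terms (primes): --00, --11, -0-1, -00-, 00--, 1--1, 1-0-
Minterm coverage:
  m1 ⊆ -0-1,-00-,00--
  m4 ⊆ --00 [E]
  m7 ⊆ --11 [E]
  m8 ⊆ --00,-00-,1-0-
  m9 ⊆ -0-1,-00-,1--1,1-0-
  m11 ⊆ --11,-0-1,1--1
  m12 ⊆ --00,1-0-
  m13 ⊆ 1--1,1-0-
  m15 ⊆ --11,1--1
E = {--00, --11}

YES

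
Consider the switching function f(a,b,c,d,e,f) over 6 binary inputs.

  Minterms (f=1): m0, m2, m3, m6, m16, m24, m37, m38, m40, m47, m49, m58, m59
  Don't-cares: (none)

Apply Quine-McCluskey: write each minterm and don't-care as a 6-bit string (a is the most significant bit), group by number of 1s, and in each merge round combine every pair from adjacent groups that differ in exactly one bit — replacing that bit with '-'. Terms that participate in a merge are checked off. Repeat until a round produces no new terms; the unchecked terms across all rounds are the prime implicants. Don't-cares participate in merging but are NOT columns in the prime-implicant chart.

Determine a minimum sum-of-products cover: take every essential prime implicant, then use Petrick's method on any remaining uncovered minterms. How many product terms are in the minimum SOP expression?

9

Round 0: 000000✓ 000010✓ 000011✓ 000110✓ 010000✓ 011000✓ 100101 100110✓ 101000 101111 110001 111010✓ 111011✓
Round 1: -00110 0-0000 000-10 0000-0 00001- 01-000 11101-
PIs = {-00110, 0-0000, 000-10, 0000-0, 00001-, 01-000, 100101, 101000, 101111, 110001, 11101-}
Coverage chart:
  m0: 0-0000,0000-0
  m2: 000-10,0000-0,00001-
  m3: 00001- ←essential
  m6: -00110,000-10
  m16: 0-0000,01-000
  m24: 01-000 ←essential
  m37: 100101 ←essential
  m38: -00110 ←essential
  m40: 101000 ←essential
  m47: 101111 ←essential
  m49: 110001 ←essential
  m58: 11101- ←essential
  m59: 11101- ←essential
Essential: -00110, 00001-, 01-000, 100101, 101000, 101111, 110001, 11101-
Petrick residual → 0-0000
Min cover (9 terms): b'c'def' + a'c'd'e'f' + a'b'c'd'e + a'bd'e'f' + ab'c'de'f + ab'cd'e'f' + ab'cdef + abc'd'e'f + abcd'e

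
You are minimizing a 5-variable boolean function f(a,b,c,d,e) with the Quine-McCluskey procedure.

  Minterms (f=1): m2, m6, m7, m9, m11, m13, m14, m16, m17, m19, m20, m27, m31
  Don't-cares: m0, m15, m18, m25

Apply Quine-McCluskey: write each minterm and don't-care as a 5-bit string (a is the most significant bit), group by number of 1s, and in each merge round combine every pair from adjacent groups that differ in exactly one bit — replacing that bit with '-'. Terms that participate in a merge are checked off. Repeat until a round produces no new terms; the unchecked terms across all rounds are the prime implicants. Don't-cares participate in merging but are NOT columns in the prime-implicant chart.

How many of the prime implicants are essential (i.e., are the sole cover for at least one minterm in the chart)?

4

[col 0] 00000*, 00010*, 00110*, 00111*, 01001*, 01011*, 01101*, 01110*, 01111*, 10000*, 10001*, 10010*, 10011*, 10100*, 11001*, 11011*, 11111*
[col 1] -0000*, -0010*, -1001*, -1011*, -1111*, 0-110*, 0-111*, 00-10, 000-0*, 0011-*, 01-01*, 01-11*, 010-1*, 011-1*, 0111-*, 1-001*, 1-011*, 10-00, 100-0*, 100-1*, 1000-*, 1001-*, 11-11*, 110-1*
[col 2] -00-0, -1-11, -10-1, 0-11-, 01--1, 1-0-1, 100--
Prime implicants: -00-0, -1-11, -10-1, 0-11-, 00-10, 01--1, 1-0-1, 10-00, 100--
PI chart (minterm → PIs covering it):
  2 | -00-0,00-10
  6 | 0-11-,00-10
  7 | 0-11-  (sole → essential)
  9 | -10-1,01--1
  11 | -1-11,-10-1,01--1
  13 | 01--1  (sole → essential)
  14 | 0-11-  (sole → essential)
  16 | -00-0,10-00,100--
  17 | 1-0-1,100--
  19 | 1-0-1,100--
  20 | 10-00  (sole → essential)
  27 | -1-11,-10-1,1-0-1
  31 | -1-11  (sole → essential)
Essential prime implicants: -1-11, 0-11-, 01--1, 10-00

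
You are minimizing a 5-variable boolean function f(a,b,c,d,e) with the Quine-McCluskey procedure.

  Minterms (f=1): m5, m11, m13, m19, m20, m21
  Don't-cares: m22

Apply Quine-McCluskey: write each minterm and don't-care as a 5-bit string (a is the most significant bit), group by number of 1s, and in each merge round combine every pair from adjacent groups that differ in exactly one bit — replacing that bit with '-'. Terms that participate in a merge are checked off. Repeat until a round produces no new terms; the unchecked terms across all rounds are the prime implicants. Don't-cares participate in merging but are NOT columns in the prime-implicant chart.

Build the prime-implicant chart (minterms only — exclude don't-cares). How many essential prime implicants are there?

3

Round 0: 00101✓ 01011 01101✓ 10011 10100✓ 10101✓ 10110✓
Round 1: -0101 0-101 101-0 1010-
PIs = {-0101, 0-101, 01011, 10011, 101-0, 1010-}
Coverage chart:
  m5: -0101,0-101
  m11: 01011 ←essential
  m13: 0-101 ←essential
  m19: 10011 ←essential
  m20: 101-0,1010-
  m21: -0101,1010-
Essential: 0-101, 01011, 10011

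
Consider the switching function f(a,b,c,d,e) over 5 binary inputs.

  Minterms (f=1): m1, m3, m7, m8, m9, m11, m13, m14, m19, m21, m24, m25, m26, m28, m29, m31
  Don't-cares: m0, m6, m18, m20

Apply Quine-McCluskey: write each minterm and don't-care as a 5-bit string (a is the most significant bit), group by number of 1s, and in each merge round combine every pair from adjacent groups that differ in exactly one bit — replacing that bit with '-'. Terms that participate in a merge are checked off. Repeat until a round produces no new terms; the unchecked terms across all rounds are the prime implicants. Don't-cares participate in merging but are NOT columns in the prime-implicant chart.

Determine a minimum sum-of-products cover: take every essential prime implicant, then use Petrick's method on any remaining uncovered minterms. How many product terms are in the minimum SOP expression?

[col 0] 00000*, 00001*, 00011*, 00110*, 00111*, 01000*, 01001*, 01011*, 01101*, 01110*, 10010*, 10011*, 10100*, 10101*, 11000*, 11001*, 11010*, 11100*, 11101*, 11111*
[col 1] -0011, -1000*, -1001*, -1101*, 0-000*, 0-001*, 0-011*, 0-110, 00-11, 000-1*, 0000-*, 0011-, 01-01*, 010-1*, 0100-*, 1-010, 1-100*, 1-101*, 1001-, 1010-*, 11-00*, 11-01*, 110-0, 1100-*, 111-1, 1110-*
[col 2] -1-01, -100-, 0-0-1, 0-00-, 1-10-, 11-0-
Prime implicants: -0011, -1-01, -100-, 0-0-1, 0-00-, 0-110, 00-11, 0011-, 1-010, 1-10-, 1001-, 11-0-, 110-0, 111-1
PI chart (minterm → PIs covering it):
  1 | 0-0-1,0-00-
  3 | -0011,0-0-1,00-11
  7 | 00-11,0011-
  8 | -100-,0-00-
  9 | -1-01,-100-,0-0-1,0-00-
  11 | 0-0-1  (sole → essential)
  13 | -1-01  (sole → essential)
  14 | 0-110  (sole → essential)
  19 | -0011,1001-
  21 | 1-10-  (sole → essential)
  24 | -100-,11-0-,110-0
  25 | -1-01,-100-,11-0-
  26 | 1-010,110-0
  28 | 1-10-,11-0-
  29 | -1-01,1-10-,11-0-,111-1
  31 | 111-1  (sole → essential)
Essential prime implicants: -1-01, 0-0-1, 0-110, 1-10-, 111-1
Petrick residual → -0011, -100-, 00-11, 1-010
Minimum SOP uses 9 PIs: b'c'de + bd'e + bc'd' + a'c'e + a'cde' + a'b'de + ac'de' + acd' + abce

9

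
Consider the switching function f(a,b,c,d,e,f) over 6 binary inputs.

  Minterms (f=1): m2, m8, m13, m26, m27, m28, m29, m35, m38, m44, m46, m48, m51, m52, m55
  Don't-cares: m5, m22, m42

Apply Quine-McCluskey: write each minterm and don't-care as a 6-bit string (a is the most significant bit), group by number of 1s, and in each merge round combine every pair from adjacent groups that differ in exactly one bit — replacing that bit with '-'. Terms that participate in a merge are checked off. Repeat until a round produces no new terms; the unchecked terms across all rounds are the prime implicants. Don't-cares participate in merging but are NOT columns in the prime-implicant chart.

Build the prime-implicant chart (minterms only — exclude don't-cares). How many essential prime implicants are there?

Round 0: 000010 000101✓ 001000 001101✓ 010110 011010✓ 011011✓ 011100✓ 011101✓ 100011✓ 100110✓ 101010✓ 101100✓ 101110✓ 110000✓ 110011✓ 110100✓ 110111✓
Round 1: 0-1101 00-101 01101- 01110- 1-0011 10-110 101-10 1011-0 110-00 110-11
PIs = {0-1101, 00-101, 000010, 001000, 010110, 01101-, 01110-, 1-0011, 10-110, 101-10, 1011-0, 110-00, 110-11}
Coverage chart:
  m2: 000010 ←essential
  m8: 001000 ←essential
  m13: 0-1101,00-101
  m26: 01101- ←essential
  m27: 01101- ←essential
  m28: 01110- ←essential
  m29: 0-1101,01110-
  m35: 1-0011 ←essential
  m38: 10-110 ←essential
  m44: 1011-0 ←essential
  m46: 10-110,101-10,1011-0
  m48: 110-00 ←essential
  m51: 1-0011,110-11
  m52: 110-00 ←essential
  m55: 110-11 ←essential
Essential: 000010, 001000, 01101-, 01110-, 1-0011, 10-110, 1011-0, 110-00, 110-11

9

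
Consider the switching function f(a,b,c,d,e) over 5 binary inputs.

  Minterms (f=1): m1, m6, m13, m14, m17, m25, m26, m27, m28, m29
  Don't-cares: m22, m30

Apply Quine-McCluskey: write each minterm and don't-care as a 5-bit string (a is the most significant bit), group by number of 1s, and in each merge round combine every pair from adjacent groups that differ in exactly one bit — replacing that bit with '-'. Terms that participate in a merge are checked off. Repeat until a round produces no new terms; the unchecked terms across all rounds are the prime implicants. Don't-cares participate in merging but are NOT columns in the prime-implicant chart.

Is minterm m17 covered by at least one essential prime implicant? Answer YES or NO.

YES

[col 0] 00001*, 00110*, 01101*, 01110*, 10001*, 10110*, 11001*, 11010*, 11011*, 11100*, 11101*, 11110*
[col 1] -0001, -0110*, -1101, -1110*, 0-110*, 1-001, 1-110*, 11-01, 11-10, 110-1, 1101-, 111-0, 1110-
[col 2] --110
Prime implicants: --110, -0001, -1101, 1-001, 11-01, 11-10, 110-1, 1101-, 111-0, 1110-
PI chart (minterm → PIs covering it):
  1 | -0001  (sole → essential)
  6 | --110  (sole → essential)
  13 | -1101  (sole → essential)
  14 | --110  (sole → essential)
  17 | -0001,1-001
  25 | 1-001,11-01,110-1
  26 | 11-10,1101-
  27 | 110-1,1101-
  28 | 111-0,1110-
  29 | -1101,11-01,1110-
Essential prime implicants: --110, -0001, -1101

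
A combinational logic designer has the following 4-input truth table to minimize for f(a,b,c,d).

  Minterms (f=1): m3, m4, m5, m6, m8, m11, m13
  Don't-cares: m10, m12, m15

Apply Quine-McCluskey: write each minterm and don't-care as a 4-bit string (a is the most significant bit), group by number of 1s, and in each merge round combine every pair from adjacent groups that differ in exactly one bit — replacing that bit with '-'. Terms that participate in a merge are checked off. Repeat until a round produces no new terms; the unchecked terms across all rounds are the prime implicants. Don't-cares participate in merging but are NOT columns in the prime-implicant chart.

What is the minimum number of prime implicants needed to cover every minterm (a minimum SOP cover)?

size-2^0 implicants → 0011(✓)  0100(✓)  0101(✓)  0110(✓)  1000(✓)  1010(✓)  1011(✓)  1100(✓)  1101(✓)  1111(✓)
size-2^1 implicants → -011  -100(✓)  -101(✓)  01-0  010-(✓)  1-00  1-11  10-0  101-  11-1  110-(✓)
size-2^2 implicants → -10-
Unchecked terms (primes): -011, -10-, 01-0, 1-00, 1-11, 10-0, 101-, 11-1
Minterm coverage:
  m3 ⊆ -011 [E]
  m4 ⊆ -10-,01-0
  m5 ⊆ -10- [E]
  m6 ⊆ 01-0 [E]
  m8 ⊆ 1-00,10-0
  m11 ⊆ -011,1-11,101-
  m13 ⊆ -10-,11-1
E = {-011, -10-, 01-0}
Petrick residual → 1-00
Cover = b'cd + bc' + a'bd' + ac'd'  |cover|=4

4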